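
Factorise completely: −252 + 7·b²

Factor out 7, leaving b² − 36, which is a difference of two squares.

7·(b + 6)·(b − 6)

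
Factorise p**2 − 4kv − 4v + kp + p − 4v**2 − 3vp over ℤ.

−(4v − p)(k + v + p + 1)

Group: −k(4v − p) + (−v − p − 1)(4v − p); both groups contain (4v − p).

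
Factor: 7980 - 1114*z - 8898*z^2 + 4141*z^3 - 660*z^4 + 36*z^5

(6*z + 5)*(6*z - 7)*(z - 6)*(z^2 - 12*z + 38)

Testing divisors of the constant over divisors of the leading coefficient, z = 6 is a root, so (z - 6) divides it; the quotient is 36*z^4 - 444*z^3 + 1477*z^2 - 36*z - 1330.
Next, z = -5/6 is a root, so (6*z + 5) divides it; the quotient is 6*z^3 - 79*z^2 + 312*z - 266.
Next, z = 7/6 is a root, so (6*z - 7) is a factor; dividing leaves z^2 - 12*z + 38.
The quadratic z^2 - 12*z + 38 has discriminant -8 < 0 and is irreducible over ℤ.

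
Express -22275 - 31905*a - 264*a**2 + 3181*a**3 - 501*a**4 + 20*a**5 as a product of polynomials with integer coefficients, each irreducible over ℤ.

Testing divisors of the constant over divisors of the leading coefficient, a = -11/5 is a root, giving the factor (5*a + 11) and quotient 4*a**4 - 109*a**3 + 876*a**2 - 1980*a - 2025.
Continuing, a = -3/4 is a root, so (4*a + 3) divides it; the quotient is a**3 - 28*a**2 + 240*a - 675.
Continuing, a = 15 is a root, so (a - 15) divides it; the quotient is a**2 - 13*a + 45.
The quadratic a**2 - 13*a + 45 has discriminant -11 < 0 and is irreducible over ℤ.

(4*a + 3)*(5*a + 11)*(a - 15)*(a**2 - 13*a + 45)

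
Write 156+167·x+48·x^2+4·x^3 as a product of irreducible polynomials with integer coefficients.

(2·x+13)·(2·x+3)·(x+4)

Among the possible rational roots, x = -4 is a root, giving the factor (x+4) and quotient 4·x^2+32·x+39.
The remaining quadratic factors as (2·x+3)(2·x+13).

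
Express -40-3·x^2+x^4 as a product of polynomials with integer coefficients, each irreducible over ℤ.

Substitute u = x^2 to get a quadratic in u, then factor.
x^2+5 is irreducible over ℤ (always positive, so no real roots).
x^2-8 is irreducible over ℤ (8 is not a perfect square).

(x^2+5)·(x^2-8)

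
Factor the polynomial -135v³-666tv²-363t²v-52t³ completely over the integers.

-(13t+3v)(4t+15v)(t+3v)

Group: 4t(-13t²-42tv-9v²) + 15v(-13t²-42tv-9v²); both groups contain (-13t²-42tv-9v²), so (4t+15v) is a factor with cofactor -13t²-42tv-9v².
The cofactor groups again: -13t²-42tv-9v² = -t(13t+3v) - 3v(13t+3v); both groups contain (13t+3v), giving -(t+3v)(13t+3v).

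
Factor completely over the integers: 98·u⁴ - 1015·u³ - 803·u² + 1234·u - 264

By the rational root theorem, u = -3/2 is a root, so (2·u + 3) divides it; the quotient is 49·u³ - 581·u² + 470·u - 88.
Continuing, u = 4/7 is a root, so (7·u - 4) divides it; the quotient is 7·u² - 79·u + 22.
The remaining quadratic factors as (u - 11)(7·u - 2).

(2·u + 3)·(7·u - 2)·(7·u - 4)·(u - 11)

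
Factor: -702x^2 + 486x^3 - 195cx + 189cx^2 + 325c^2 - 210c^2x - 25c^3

-(5c + 6x)(5c - 9x)(c + 9x - 13)

Group: c(-25c^2 + 15cx + 54x^2) + (9x - 13)(-25c^2 + 15cx + 54x^2); both groups contain (-25c^2 + 15cx + 54x^2), so (c + 9x - 13) is a factor with cofactor -25c^2 + 15cx + 54x^2.
The cofactor groups again: -25c^2 + 15cx + 54x^2 = -5c(5c - 9x) - 6x(5c - 9x); both groups contain (5c - 9x), giving -(5c + 6x)(5c - 9x).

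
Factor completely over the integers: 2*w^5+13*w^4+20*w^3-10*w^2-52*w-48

By the rational root theorem, w = -2 is a root, so (w+2) is a factor; dividing leaves 2*w^4+9*w^3+2*w^2-14*w-24.
Next, w = -4 is a root, giving the factor (w+4) and quotient 2*w^3+w^2-2*w-6.
Then w = 3/2 is a root, so (2*w-3) is a factor; dividing leaves w^2+2*w+2.
The quadratic w^2+2*w+2 has discriminant -4 < 0 and is irreducible over ℤ.

(2*w-3)*(w+2)*(w+4)*(w^2+2*w+2)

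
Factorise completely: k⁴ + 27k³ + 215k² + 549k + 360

Among the possible rational roots, k = -3 is a root, so (k + 3) divides it; the quotient is k³ + 24k² + 143k + 120.
Next, k = -1 is a root, so (k + 1) divides it; the quotient is k² + 23k + 120.
The remaining quadratic factors as (k + 15)(k + 8).

(k + 1)(k + 15)(k + 3)(k + 8)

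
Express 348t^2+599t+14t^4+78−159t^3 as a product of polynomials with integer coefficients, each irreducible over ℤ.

(2t−13)(7t+1)(t+1)(t−6)

Among the possible rational roots, t = 13/2 is a root, so (2t−13) is a factor; dividing leaves 7t^3−34t^2−47t−6.
Next, t = −1 is a root, so (t+1) is a factor; dividing leaves 7t^2−41t−6.
The remaining quadratic factors as (t−6)(7t+1).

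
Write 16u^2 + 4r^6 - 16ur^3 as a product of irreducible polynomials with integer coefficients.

4(2u - r^3)^2

Every term has a factor of 4; factoring it out leaves 4u^2 - 4ur^3 + r^6.
Recognize a perfect-square trinomial with the parts 2u and r^3.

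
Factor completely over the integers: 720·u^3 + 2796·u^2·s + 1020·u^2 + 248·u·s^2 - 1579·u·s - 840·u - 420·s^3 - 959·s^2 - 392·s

(12·u - 4·s - 7)·(4·u + 15·s + 8)·(15·u + 7·s)

Group: 4·u·(180·u^2 + 24·u·s - 105·u - 28·s^2 - 49·s) + (15·s + 8)·(180·u^2 + 24·u·s - 105·u - 28·s^2 - 49·s); both groups contain (180·u^2 + 24·u·s - 105·u - 28·s^2 - 49·s), so (4·u + 15·s + 8) is a factor with cofactor 180·u^2 + 24·u·s - 105·u - 28·s^2 - 49·s.
The cofactor groups again: 180·u^2 + 24·u·s - 105·u - 28·s^2 - 49·s = 12·u·(15·u + 7·s) + (-4·s - 7)·(15·u + 7·s); both groups contain (15·u + 7·s), giving (12·u - 4·s - 7)·(15·u + 7·s).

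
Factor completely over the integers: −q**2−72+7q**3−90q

Trying the rational-root candidates, q = 4 is a root, giving the factor (q−4) and quotient 7q**2+27q+18.
The remaining quadratic factors as (7q+6)(q+3).

(7q+6)(q+3)(q−4)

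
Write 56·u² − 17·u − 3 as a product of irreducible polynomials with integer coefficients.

(7·u − 3)·(8·u + 1)

Need a pair with product 56·(−3) = −168 and sum −17: that's 7 and −24.
Split the middle term: 56·u² + 7·u − 24·u − 3 = 7·u·(8·u + 1) − 3·(8·u + 1).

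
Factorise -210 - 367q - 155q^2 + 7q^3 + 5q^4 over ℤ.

Trying the rational-root candidates, q = -1 is a root, so (q + 1) divides it; the quotient is 5q^3 + 2q^2 - 157q - 210.
Continuing, q = -5 is a root, so (q + 5) divides it; the quotient is 5q^2 - 23q - 42.
The remaining quadratic factors as (5q + 7)(q - 6).

(5q + 7)(q + 1)(q + 5)(q - 6)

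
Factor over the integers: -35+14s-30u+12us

(2s-5)(6u+7)

Group as (12us-30u) + (14s-35) = 6u(2s-5) + 7(2s-5).
Both groups share the factor (2s-5).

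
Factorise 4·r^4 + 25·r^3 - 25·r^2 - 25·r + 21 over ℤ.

(4·r - 3)·(r + 1)·(r + 7)·(r - 1)

Testing divisors of the constant over divisors of the leading coefficient, r = -7 is a root, so (r + 7) divides it; the quotient is 4·r^3 - 3·r^2 - 4·r + 3.
Then r = -1 is a root, so (r + 1) divides it; the quotient is 4·r^2 - 7·r + 3.
The remaining quadratic factors as (r - 1)(4·r - 3).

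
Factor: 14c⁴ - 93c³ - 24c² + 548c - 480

Trying the rational-root candidates, c = 2 is a root, so (c - 2) divides it; the quotient is 14c³ - 65c² - 154c + 240.
Next, c = 8/7 is a root, so (7c - 8) is a factor; dividing leaves 2c² - 7c - 30.
The remaining quadratic factors as (c - 6)(2c + 5).

(2c + 5)(7c - 8)(c - 2)(c - 6)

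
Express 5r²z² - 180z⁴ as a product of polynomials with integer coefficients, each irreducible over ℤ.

5z²(r + 6z)(r - 6z)

Pull out the common factor 5z²; r² - 36z² is a difference of squares.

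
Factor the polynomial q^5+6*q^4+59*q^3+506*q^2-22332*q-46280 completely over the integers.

(q+13)*(q+2)*(q-10)*(q^2+q+178)

Testing divisors of the constant over divisors of the leading coefficient, q = -13 is a root, giving the factor (q+13) and quotient q^4-7*q^3+150*q^2-1444*q-3560.
Continuing, q = 10 is a root, so (q-10) divides it; the quotient is q^3+3*q^2+180*q+356.
Next, q = -2 is a root, so (q+2) divides it; the quotient is q^2+q+178.
The quadratic q^2+q+178 has discriminant -711 < 0 and is irreducible over ℤ.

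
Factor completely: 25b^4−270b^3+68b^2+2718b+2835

(5b+7)(5b+9)(b−5)(b−9)

Testing divisors of the constant over divisors of the leading coefficient, b = −9/5 is a root, giving the factor (5b+9) and quotient 5b^3−63b^2+127b+315.
Continuing, b = 5 is a root, so (b−5) divides it; the quotient is 5b^2−38b−63.
The remaining quadratic factors as (b−9)(5b+7).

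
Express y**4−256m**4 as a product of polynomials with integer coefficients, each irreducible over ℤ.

(y−4m)(y+4m)(y**2+16m**2)

(y)⁴ − (4m)⁴ = ((y)² − (4m)²)((y)² + (4m)²); the first factor splits again, the second (y**2+16m**2) is irreducible.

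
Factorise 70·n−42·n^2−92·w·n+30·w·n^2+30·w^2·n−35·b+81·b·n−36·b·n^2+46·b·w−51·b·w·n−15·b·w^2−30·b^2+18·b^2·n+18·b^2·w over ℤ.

Group: 3·w·(6·b^2−5·b·w−12·b·n+7·b+10·w·n−14·n) + (3·n−5)·(6·b^2−5·b·w−12·b·n+7·b+10·w·n−14·n); both groups contain (6·b^2−5·b·w−12·b·n+7·b+10·w·n−14·n), so (3·w+3·n−5) is a factor with cofactor 6·b^2−5·b·w−12·b·n+7·b+10·w·n−14·n.
The cofactor groups again: 6·b^2−5·b·w−12·b·n+7·b+10·w·n−14·n = b·(6·b−5·w+7) − 2·n·(6·b−5·w+7); both groups contain (6·b−5·w+7), giving (b−2·n)·(6·b−5·w+7).

(3·w+3·n−5)·(6·b−5·w+7)·(b−2·n)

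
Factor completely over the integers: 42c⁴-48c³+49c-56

(7c-8)(6c³+7)

Group as (42c⁴+49c) + (-48c³-56) = 7c(6c³+7) - 8(6c³+7).
Both groups share the factor (6c³+7).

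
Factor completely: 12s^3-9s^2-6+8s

(4s-3)(3s^2+2)

Group as (12s^3+8s) + (-9s^2-6) = 4s(3s^2+2) - 3(3s^2+2).
Both groups share the factor (3s^2+2).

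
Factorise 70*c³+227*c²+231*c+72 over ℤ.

Trying the rational-root candidates, c = −3/5 is a root, giving the factor (5*c+3) and quotient 14*c²+37*c+24.
The remaining quadratic factors as (7*c+8)(2*c+3).

(2*c+3)*(5*c+3)*(7*c+8)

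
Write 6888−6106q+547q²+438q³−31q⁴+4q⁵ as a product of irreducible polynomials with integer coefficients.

(4q−7)(q+4)(q−2)(q²−8q+123)

Among the possible rational roots, q = 2 is a root, giving the factor (q−2) and quotient 4q⁴−23q³+392q²+1331q−3444.
Then q = 7/4 is a root, giving the factor (4q−7) and quotient q³−4q²+91q+492.
Next, q = −4 is a root, so (q+4) is a factor; dividing leaves q²−8q+123.
The quadratic q²−8q+123 has discriminant −428 < 0 and is irreducible over ℤ.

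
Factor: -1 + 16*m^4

Write as (4*m^2)² − (1)², then factor 4*m^2 - 1 once more.

(2*m + 1)*(2*m - 1)*(4*m^2 + 1)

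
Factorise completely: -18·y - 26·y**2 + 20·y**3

Pull out the common factor 2·y, then factor the remaining trinomial.

2·y·(2·y + 1)·(5·y - 9)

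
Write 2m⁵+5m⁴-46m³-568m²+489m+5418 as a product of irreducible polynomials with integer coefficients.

Trying the rational-root candidates, m = 6 is a root, so (m-6) is a factor; dividing leaves 2m⁴+17m³+56m²-232m-903.
Then m = 7/2 is a root, so (2m-7) is a factor; dividing leaves m³+12m²+70m+129.
Next, m = -3 is a root, so (m+3) divides it; the quotient is m²+9m+43.
The quadratic m²+9m+43 has discriminant -91 < 0 and is irreducible over ℤ.

(2m-7)(m+3)(m-6)(m²+9m+43)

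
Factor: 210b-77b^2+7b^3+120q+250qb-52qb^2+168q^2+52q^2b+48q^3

(2q-b+5)(6q-b+6)(4q+7b)

Group: 2q(24q^2+38qb+24q-7b^2+42b) + (-b+5)(24q^2+38qb+24q-7b^2+42b); both groups contain (24q^2+38qb+24q-7b^2+42b), so (2q-b+5) is a factor with cofactor 24q^2+38qb+24q-7b^2+42b.
The cofactor groups again: 24q^2+38qb+24q-7b^2+42b = 4q(6q-b+6) + 7b(6q-b+6); both groups contain (6q-b+6), giving (4q+7b)(6q-b+6).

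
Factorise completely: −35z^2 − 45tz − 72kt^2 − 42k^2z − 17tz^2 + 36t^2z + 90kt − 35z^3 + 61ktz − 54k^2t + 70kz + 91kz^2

−(2k − z)(3k + 4t − 5z − 5)(9t + 7z)

Group: 9t(−6k^2 − 8kt + 13kz + 10k + 4tz − 5z^2 − 5z) + 7z(−6k^2 − 8kt + 13kz + 10k + 4tz − 5z^2 − 5z); both groups contain (−6k^2 − 8kt + 13kz + 10k + 4tz − 5z^2 − 5z), so (9t + 7z) is a factor with cofactor −6k^2 − 8kt + 13kz + 10k + 4tz − 5z^2 − 5z.
The cofactor groups again: −6k^2 − 8kt + 13kz + 10k + 4tz − 5z^2 − 5z = −3k(2k − z) + (−4t + 5z + 5)(2k − z); both groups contain (2k − z), giving −(3k + 4t − 5z − 5)(2k − z).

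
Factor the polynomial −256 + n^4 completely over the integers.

Difference of squares twice: with A = n and B = 4, A⁴ − B⁴ = (A² − B²)(A² + B²), and A² − B² factors again.

(n + 4)*(n − 4)*(n^2 + 16)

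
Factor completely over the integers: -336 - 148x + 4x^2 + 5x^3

Testing divisors of the constant over divisors of the leading coefficient, x = -4 is a root, giving the factor (x + 4) and quotient 5x^2 - 16x - 84.
The remaining quadratic factors as (x - 6)(5x + 14).

(5x + 14)(x + 4)(x - 6)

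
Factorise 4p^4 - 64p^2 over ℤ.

Pull out the common factor 4p^2; p^2 - 16 is a difference of squares.

4p^2(p + 4)(p - 4)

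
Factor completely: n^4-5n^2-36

Substitute u = n^2 to get a quadratic in u, then factor.
n^2-9 is a difference of squares.
n^2+4 is irreducible over ℤ (sum of squares).

(n+3)(n-3)(n^2+4)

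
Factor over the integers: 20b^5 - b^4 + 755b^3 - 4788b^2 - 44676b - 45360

Testing divisors of the constant over divisors of the leading coefficient, b = 7 is a root, giving the factor (b - 7) and quotient 20b^4 + 139b^3 + 1728b^2 + 7308b + 6480.
Next, b = -6/5 is a root, giving the factor (5b + 6) and quotient 4b^3 + 23b^2 + 318b + 1080.
Continuing, b = -15/4 is a root, so (4b + 15) is a factor; dividing leaves b^2 + 2b + 72.
The quadratic b^2 + 2b + 72 has discriminant -284 < 0 and is irreducible over ℤ.

(4b + 15)(5b + 6)(b - 7)(b^2 + 2b + 72)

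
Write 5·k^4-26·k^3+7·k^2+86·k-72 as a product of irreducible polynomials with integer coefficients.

Among the possible rational roots, k = 2 is a root, so (k-2) is a factor; dividing leaves 5·k^3-16·k^2-25·k+36.
Then k = -9/5 is a root, so (5·k+9) is a factor; dividing leaves k^2-5·k+4.
The remaining quadratic factors as (k-1)(k-4).

(5·k+9)·(k-1)·(k-2)·(k-4)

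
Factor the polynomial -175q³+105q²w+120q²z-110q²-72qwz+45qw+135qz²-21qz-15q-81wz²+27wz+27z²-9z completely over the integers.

Group: 7q(-25q²+15qw-15qz-5q+9wz-3z) + (-9z+3)(-25q²+15qw-15qz-5q+9wz-3z); both groups contain (-25q²+15qw-15qz-5q+9wz-3z), so (7q-9z+3) is a factor with cofactor -25q²+15qw-15qz-5q+9wz-3z.
The cofactor groups again: -25q²+15qw-15qz-5q+9wz-3z = -5q(5q-3w+1) - 3z(5q-3w+1); both groups contain (5q-3w+1), giving -(5q+3z)(5q-3w+1).

-(5q+3z)(5q-3w+1)(7q-9z+3)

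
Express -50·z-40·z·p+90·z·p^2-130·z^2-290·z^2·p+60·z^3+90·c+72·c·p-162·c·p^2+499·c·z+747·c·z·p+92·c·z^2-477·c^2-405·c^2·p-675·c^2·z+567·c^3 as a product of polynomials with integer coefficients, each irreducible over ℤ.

(7·c-6·z+2·p-2)·(9·c-5·z)·(9·c+2·z-9·p-5)

Group: 9·c·(63·c^2-40·c·z-45·c·p-53·c-12·z^2+58·z·p+26·z-18·p^2+8·p+10) - 5·z·(63·c^2-40·c·z-45·c·p-53·c-12·z^2+58·z·p+26·z-18·p^2+8·p+10); both groups contain (63·c^2-40·c·z-45·c·p-53·c-12·z^2+58·z·p+26·z-18·p^2+8·p+10), so (9·c-5·z) is a factor with cofactor 63·c^2-40·c·z-45·c·p-53·c-12·z^2+58·z·p+26·z-18·p^2+8·p+10.
The cofactor groups again: 63·c^2-40·c·z-45·c·p-53·c-12·z^2+58·z·p+26·z-18·p^2+8·p+10 = 7·c·(9·c+2·z-9·p-5) + (-6·z+2·p-2)·(9·c+2·z-9·p-5); both groups contain (9·c+2·z-9·p-5), giving (7·c-6·z+2·p-2)·(9·c+2·z-9·p-5).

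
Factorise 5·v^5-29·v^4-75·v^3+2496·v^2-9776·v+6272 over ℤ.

(5·v-4)·(v+8)·(v-4)·(v^2-9·v+49)

By the rational root theorem, v = 4/5 is a root, so (5·v-4) divides it; the quotient is v^4-5·v^3-19·v^2+484·v-1568.
Next, v = 4 is a root, so (v-4) is a factor; dividing leaves v^3-v^2-23·v+392.
Continuing, v = -8 is a root, so (v+8) is a factor; dividing leaves v^2-9·v+49.
The quadratic v^2-9·v+49 has discriminant -115 < 0 and is irreducible over ℤ.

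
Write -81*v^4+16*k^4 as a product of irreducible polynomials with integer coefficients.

(2*k)⁴ − (3*v)⁴ = ((2*k)² − (3*v)²)((2*k)² + (3*v)²); the first factor splits again, the second (4*k^2+9*v^2) is irreducible.

(2*k+3*v)*(2*k-3*v)*(4*k^2+9*v^2)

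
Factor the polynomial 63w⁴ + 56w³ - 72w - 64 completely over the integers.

(9w + 8)(7w³ - 8)

Group as (63w⁴ - 72w) + (56w³ - 64) = 9w(7w³ - 8) + 8(7w³ - 8).
Both groups share the factor (7w³ - 8).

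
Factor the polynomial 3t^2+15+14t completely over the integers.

(3t+5)(t+3)

Need a pair with product 3·15 = 45 and sum 14: that's 5 and 9.
Split the middle term: 3t^2+5t + 9t+15 = t(3t+5) + 3(3t+5).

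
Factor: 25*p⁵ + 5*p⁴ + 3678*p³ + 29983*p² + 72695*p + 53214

(5*p + 14)*(5*p + 7)*(p + 3)*(p² - 7*p + 181)

Testing divisors of the constant over divisors of the leading coefficient, p = -14/5 is a root, giving the factor (5*p + 14) and quotient 5*p⁴ - 13*p³ + 772*p² + 3835*p + 3801.
Then p = -3 is a root, so (p + 3) is a factor; dividing leaves 5*p³ - 28*p² + 856*p + 1267.
Continuing, p = -7/5 is a root, so (5*p + 7) is a factor; dividing leaves p² - 7*p + 181.
The quadratic p² - 7*p + 181 has discriminant -675 < 0 and is irreducible over ℤ.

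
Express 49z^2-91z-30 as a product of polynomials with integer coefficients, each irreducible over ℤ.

Need a pair with product 49·(-30) = -1470 and sum -91: that's 14 and -105.
Split the middle term: 49z^2+14z - 105z-30 = 7z(7z+2) - 15(7z+2).

(7z+2)(7z-15)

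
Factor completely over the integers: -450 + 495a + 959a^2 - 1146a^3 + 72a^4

(3a + 2)(4a - 3)(6a - 5)(a - 15)

Among the possible rational roots, a = 15 is a root, so (a - 15) is a factor; dividing leaves 72a^3 - 66a^2 - 31a + 30.
Then a = 5/6 is a root, so (6a - 5) is a factor; dividing leaves 12a^2 - a - 6.
The remaining quadratic factors as (4a - 3)(3a + 2).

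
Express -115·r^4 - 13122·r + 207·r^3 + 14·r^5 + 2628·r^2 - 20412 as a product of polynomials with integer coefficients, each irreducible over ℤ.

(2·r + 9)·(7·r + 9)·(r - 6)·(r^2 - 8·r + 42)

Trying the rational-root candidates, r = 6 is a root, so (r - 6) divides it; the quotient is 14·r^4 - 31·r^3 + 21·r^2 + 2754·r + 3402.
Next, r = -9/2 is a root, giving the factor (2·r + 9) and quotient 7·r^3 - 47·r^2 + 222·r + 378.
Then r = -9/7 is a root, giving the factor (7·r + 9) and quotient r^2 - 8·r + 42.
The quadratic r^2 - 8·r + 42 has discriminant -104 < 0 and is irreducible over ℤ.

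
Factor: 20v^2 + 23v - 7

(4v - 1)(5v + 7)

Need a pair with product 20·(-7) = -140 and sum 23: that's 28 and -5.
Split the middle term: 20v^2 + 28v - 5v - 7 = 4v(5v + 7) - (5v + 7).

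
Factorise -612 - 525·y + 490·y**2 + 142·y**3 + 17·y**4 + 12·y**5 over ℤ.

By the rational root theorem, y = -3 is a root, so (y + 3) divides it; the quotient is 12·y**4 - 19·y**3 + 199·y**2 - 107·y - 204.
Next, y = 4/3 is a root, so (3·y - 4) is a factor; dividing leaves 4·y**3 - y**2 + 65·y + 51.
Continuing, y = -3/4 is a root, so (4·y + 3) divides it; the quotient is y**2 - y + 17.
The quadratic y**2 - y + 17 has discriminant -67 < 0 and is irreducible over ℤ.

(3·y - 4)·(4·y + 3)·(y + 3)·(y**2 - y + 17)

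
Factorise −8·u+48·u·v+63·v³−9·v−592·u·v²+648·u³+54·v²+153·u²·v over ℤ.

Group: 9·u·(72·u²+73·u·v−8·u−9·v²−9·v) + (−7·v+1)·(72·u²+73·u·v−8·u−9·v²−9·v); both groups contain (72·u²+73·u·v−8·u−9·v²−9·v), so (9·u−7·v+1) is a factor with cofactor 72·u²+73·u·v−8·u−9·v²−9·v.
The cofactor groups again: 72·u²+73·u·v−8·u−9·v²−9·v = 9·u·(8·u+9·v) + (−v−1)·(8·u+9·v); both groups contain (8·u+9·v), giving (9·u−v−1)·(8·u+9·v).

(8·u+9·v)·(9·u−7·v+1)·(9·u−v−1)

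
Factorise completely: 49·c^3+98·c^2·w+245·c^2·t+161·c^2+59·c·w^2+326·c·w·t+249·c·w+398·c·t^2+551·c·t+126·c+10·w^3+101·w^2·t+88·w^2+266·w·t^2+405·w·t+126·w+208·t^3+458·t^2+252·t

Group: c·(49·c^2+49·c·w+147·c·t+161·c+10·w^2+81·w·t+88·w+104·t^2+229·t+126) + (w+2·t)·(49·c^2+49·c·w+147·c·t+161·c+10·w^2+81·w·t+88·w+104·t^2+229·t+126); both groups contain (49·c^2+49·c·w+147·c·t+161·c+10·w^2+81·w·t+88·w+104·t^2+229·t+126), so (c+w+2·t) is a factor with cofactor 49·c^2+49·c·w+147·c·t+161·c+10·w^2+81·w·t+88·w+104·t^2+229·t+126.
The cofactor groups again: 49·c^2+49·c·w+147·c·t+161·c+10·w^2+81·w·t+88·w+104·t^2+229·t+126 = 7·c·(7·c+2·w+13·t+14) + (5·w+8·t+9)·(7·c+2·w+13·t+14); both groups contain (7·c+2·w+13·t+14), giving (7·c+5·w+8·t+9)·(7·c+2·w+13·t+14).

(7·c+2·w+13·t+14)·(7·c+5·w+8·t+9)·(c+w+2·t)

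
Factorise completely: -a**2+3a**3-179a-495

(3a+11)(a+5)(a-9)

By the rational root theorem, a = -11/3 is a root, giving the factor (3a+11) and quotient a**2-4a-45.
The remaining quadratic factors as (a+5)(a-9).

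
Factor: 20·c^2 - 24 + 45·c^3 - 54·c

Group as (45·c^3 - 54·c) + (20·c^2 - 24) = 9·c·(5·c^2 - 6) + 4·(5·c^2 - 6).
Both groups share the factor (5·c^2 - 6).

(9·c + 4)·(5·c^2 - 6)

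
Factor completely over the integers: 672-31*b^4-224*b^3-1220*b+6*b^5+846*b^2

Trying the rational-root candidates, b = 7/6 is a root, so (6*b-7) divides it; the quotient is b^4-4*b^3-42*b^2+92*b-96.
Then b = -6 is a root, giving the factor (b+6) and quotient b^3-10*b^2+18*b-16.
Continuing, b = 8 is a root, so (b-8) is a factor; dividing leaves b^2-2*b+2.
The quadratic b^2-2*b+2 has discriminant -4 < 0 and is irreducible over ℤ.

(6*b-7)*(b+6)*(b-8)*(b^2-2*b+2)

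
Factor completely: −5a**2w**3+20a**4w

Factor out 5a**2w, leaving 4a**2−w**2, which is a difference of two squares.

5a**2w(2a+w)(2a−w)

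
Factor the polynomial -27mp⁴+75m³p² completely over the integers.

3mp²(5m+3p)(5m-3p)

Pull out the common factor 3mp²; 25m²-9p² is a difference of squares.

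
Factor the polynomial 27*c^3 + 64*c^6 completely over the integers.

c^3*(4*c + 3)*(16*c^2 − 12*c + 9)

Pull out the common factor c^3, leaving 64*c^3 + 27.
Recognize a sum of cubes with the parts 3 and 4*c.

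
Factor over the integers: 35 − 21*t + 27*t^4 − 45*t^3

Group as (27*t^4 − 21*t) + (−45*t^3 + 35) = 3*t*(9*t^3 − 7) − 5*(9*t^3 − 7).
Both groups share the factor (9*t^3 − 7).

(3*t − 5)*(9*t^3 − 7)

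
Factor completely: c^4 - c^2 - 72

(c + 3)·(c - 3)·(c^2 + 8)

Substitute u = c^2 to get a quadratic in u, then factor.
c^2 + 8 is irreducible over ℤ (always positive, so no real roots).
c^2 - 9 is a difference of squares.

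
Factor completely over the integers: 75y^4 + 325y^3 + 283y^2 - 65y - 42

Among the possible rational roots, y = 2/5 is a root, so (5y - 2) is a factor; dividing leaves 15y^3 + 71y^2 + 85y + 21.
Continuing, y = -3 is a root, so (y + 3) is a factor; dividing leaves 15y^2 + 26y + 7.
The remaining quadratic factors as (5y + 7)(3y + 1).

(3y + 1)(5y + 7)(5y - 2)(y + 3)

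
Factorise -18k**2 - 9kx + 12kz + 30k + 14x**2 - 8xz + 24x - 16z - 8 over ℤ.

Group: -6k(3k - 2x - 4) + (-7x + 4z + 2)(3k - 2x - 4); both groups contain (3k - 2x - 4).

-(3k - 2x - 4)(6k + 7x - 4z - 2)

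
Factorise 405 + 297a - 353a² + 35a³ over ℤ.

By the rational root theorem, a = 9/5 is a root, giving the factor (5a - 9) and quotient 7a² - 58a - 45.
The remaining quadratic factors as (a - 9)(7a + 5).

(5a - 9)(7a + 5)(a - 9)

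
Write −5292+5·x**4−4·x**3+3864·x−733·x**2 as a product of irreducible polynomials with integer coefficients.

(5·x−14)·(x+14)·(x−3)·(x−9)

Among the possible rational roots, x = 9 is a root, so (x−9) divides it; the quotient is 5·x**3+41·x**2−364·x+588.
Then x = −14 is a root, giving the factor (x+14) and quotient 5·x**2−29·x+42.
The remaining quadratic factors as (5·x−14)(x−3).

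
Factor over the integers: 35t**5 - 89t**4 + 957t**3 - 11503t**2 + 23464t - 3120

(5t - 12)(7t - 1)(t - 5)(t**2 + 5t + 52)

Among the possible rational roots, t = 12/5 is a root, giving the factor (5t - 12) and quotient 7t**4 - t**3 + 189t**2 - 1847t + 260.
Next, t = 5 is a root, so (t - 5) is a factor; dividing leaves 7t**3 + 34t**2 + 359t - 52.
Continuing, t = 1/7 is a root, so (7t - 1) divides it; the quotient is t**2 + 5t + 52.
The quadratic t**2 + 5t + 52 has discriminant -183 < 0 and is irreducible over ℤ.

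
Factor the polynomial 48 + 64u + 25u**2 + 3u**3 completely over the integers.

Among the possible rational roots, u = −3 is a root, giving the factor (u + 3) and quotient 3u**2 + 16u + 16.
The remaining quadratic factors as (3u + 4)(u + 4).

(3u + 4)(u + 3)(u + 4)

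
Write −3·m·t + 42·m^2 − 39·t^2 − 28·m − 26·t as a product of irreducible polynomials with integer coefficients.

(14·m + 13·t)·(3·m − 3·t − 2)

Group: 14·m·(3·m − 3·t − 2) + 13·t·(3·m − 3·t − 2); both groups contain (3·m − 3·t − 2).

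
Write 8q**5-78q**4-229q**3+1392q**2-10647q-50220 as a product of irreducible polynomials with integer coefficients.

(2q+9)(4q+15)(q-12)(q**2-6q+31)

By the rational root theorem, q = -15/4 is a root, giving the factor (4q+15) and quotient 2q**4-27q**3+44q**2+183q-3348.
Continuing, q = -9/2 is a root, so (2q+9) is a factor; dividing leaves q**3-18q**2+103q-372.
Continuing, q = 12 is a root, so (q-12) is a factor; dividing leaves q**2-6q+31.
The quadratic q**2-6q+31 has discriminant -88 < 0 and is irreducible over ℤ.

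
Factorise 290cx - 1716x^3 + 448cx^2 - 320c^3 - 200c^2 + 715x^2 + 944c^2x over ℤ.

Group: 4c(-80c^2 + 16cx - 50c + 156x^2 - 65x) - 11x(-80c^2 + 16cx - 50c + 156x^2 - 65x); both groups contain (-80c^2 + 16cx - 50c + 156x^2 - 65x), so (4c - 11x) is a factor with cofactor -80c^2 + 16cx - 50c + 156x^2 - 65x.
The cofactor groups again: -80c^2 + 16cx - 50c + 156x^2 - 65x = -8c(10c + 13x) + (12x - 5)(10c + 13x); both groups contain (10c + 13x), giving -(8c - 12x + 5)(10c + 13x).

-(10c + 13x)(4c - 11x)(8c - 12x + 5)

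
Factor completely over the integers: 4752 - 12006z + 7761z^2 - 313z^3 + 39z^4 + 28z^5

(4z - 3)(7z - 6)(z + 8)(z^2 - 5z + 33)

By the rational root theorem, z = -8 is a root, giving the factor (z + 8) and quotient 28z^4 - 185z^3 + 1167z^2 - 1575z + 594.
Next, z = 6/7 is a root, so (7z - 6) divides it; the quotient is 4z^3 - 23z^2 + 147z - 99.
Next, z = 3/4 is a root, giving the factor (4z - 3) and quotient z^2 - 5z + 33.
The quadratic z^2 - 5z + 33 has discriminant -107 < 0 and is irreducible over ℤ.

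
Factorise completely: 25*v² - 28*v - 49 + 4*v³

(4*v - 7)*(v + 1)*(v + 7)

Among the possible rational roots, v = 7/4 is a root, giving the factor (4*v - 7) and quotient v² + 8*v + 7.
The remaining quadratic factors as (v + 1)(v + 7).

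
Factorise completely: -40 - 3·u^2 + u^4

(u^2 + 5)·(u^2 - 8)

Substitute w = u^2 to get a quadratic in w, then factor.
u^2 - 8 is irreducible over ℤ (8 is not a perfect square).
u^2 + 5 is irreducible over ℤ (always positive, so no real roots).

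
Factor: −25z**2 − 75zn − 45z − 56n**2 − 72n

−(5z + 7n + 9)(5z + 8n)

Group: −5z(5z + 8n) + (−7n − 9)(5z + 8n); both groups contain (5z + 8n).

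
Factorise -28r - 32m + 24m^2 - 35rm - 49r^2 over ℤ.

-(7r - 3m + 4)(7r + 8m)

Group: -7r(7r + 8m) + (3m - 4)(7r + 8m); both groups contain (7r + 8m).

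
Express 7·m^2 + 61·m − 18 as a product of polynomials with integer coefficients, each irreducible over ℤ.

(7·m − 2)·(m + 9)

Need a pair with product 7·(−18) = −126 and sum 61: that's 63 and −2.
Split the middle term: 7·m^2 + 63·m − 2·m − 18 = 7·m·(m + 9) − 2·(m + 9).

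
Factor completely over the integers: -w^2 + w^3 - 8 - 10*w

Trying the rational-root candidates, w = 4 is a root, so (w - 4) is a factor; dividing leaves w^2 + 3*w + 2.
The remaining quadratic factors as (w + 1)(w + 2).

(w + 1)*(w + 2)*(w - 4)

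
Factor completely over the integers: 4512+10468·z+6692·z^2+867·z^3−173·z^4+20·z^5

By the rational root theorem, z = −2 is a root, so (z+2) divides it; the quotient is 20·z^4−213·z^3+1293·z^2+4106·z+2256.
Next, z = −3/4 is a root, so (4·z+3) is a factor; dividing leaves 5·z^3−57·z^2+366·z+752.
Continuing, z = −8/5 is a root, so (5·z+8) is a factor; dividing leaves z^2−13·z+94.
The quadratic z^2−13·z+94 has discriminant −207 < 0 and is irreducible over ℤ.

(4·z+3)·(5·z+8)·(z+2)·(z^2−13·z+94)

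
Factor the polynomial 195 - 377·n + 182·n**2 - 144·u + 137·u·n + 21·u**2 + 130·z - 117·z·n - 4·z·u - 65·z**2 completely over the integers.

-(13·z - 7·u - 13·n + 13)·(5·z + 3·u + 14·n - 15)

Group: -13·z·(5·z + 3·u + 14·n - 15) + (7·u + 13·n - 13)·(5·z + 3·u + 14·n - 15); both groups contain (5·z + 3·u + 14·n - 15).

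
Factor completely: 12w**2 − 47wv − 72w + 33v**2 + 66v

(12w − 11v)(w − 3v − 6)

Group: 12w(w − 3v − 6) − 11v(w − 3v − 6); both groups contain (w − 3v − 6).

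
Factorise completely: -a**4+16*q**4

(2*q-a)*(2*q+a)*(4*q**2+a**2)

Write as (4*q**2)² − (a**2)², then factor 4*q**2-a**2 once more.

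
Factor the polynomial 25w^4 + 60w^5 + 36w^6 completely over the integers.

Pull out the common factor w^4, leaving 36w^2 + 60w + 25.
Recognize a perfect-square trinomial with the parts 5 and 6w.

w^4(6w + 5)^2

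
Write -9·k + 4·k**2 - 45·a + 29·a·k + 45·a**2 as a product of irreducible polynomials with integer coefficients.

(5·a + k)·(9·a + 4·k - 9)

Group: 5·a·(9·a + 4·k - 9) + k·(9·a + 4·k - 9); both groups contain (9·a + 4·k - 9).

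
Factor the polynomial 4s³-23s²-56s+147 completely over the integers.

(4s-7)(s+3)(s-7)

By the rational root theorem, s = 7/4 is a root, so (4s-7) is a factor; dividing leaves s²-4s-21.
The remaining quadratic factors as (s+3)(s-7).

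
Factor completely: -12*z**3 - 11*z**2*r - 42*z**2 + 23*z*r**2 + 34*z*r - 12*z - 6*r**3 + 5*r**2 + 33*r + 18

-(4*z - 3*r - 2)*(3*z - r + 3)*(z + 2*r + 3)

Group: z*(-12*z**2 + 13*z*r - 6*z - 3*r**2 + 7*r + 6) + (2*r + 3)*(-12*z**2 + 13*z*r - 6*z - 3*r**2 + 7*r + 6); both groups contain (-12*z**2 + 13*z*r - 6*z - 3*r**2 + 7*r + 6), so (z + 2*r + 3) is a factor with cofactor -12*z**2 + 13*z*r - 6*z - 3*r**2 + 7*r + 6.
The cofactor groups again: -12*z**2 + 13*z*r - 6*z - 3*r**2 + 7*r + 6 = -4*z*(3*z - r + 3) + (3*r + 2)*(3*z - r + 3); both groups contain (3*z - r + 3), giving -(4*z - 3*r - 2)*(3*z - r + 3).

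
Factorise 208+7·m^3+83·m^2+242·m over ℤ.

(7·m+13)·(m+2)·(m+8)

By the rational root theorem, m = -2 is a root, giving the factor (m+2) and quotient 7·m^2+69·m+104.
The remaining quadratic factors as (7·m+13)(m+8).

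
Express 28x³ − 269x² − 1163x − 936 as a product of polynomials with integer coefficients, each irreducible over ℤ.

Testing divisors of the constant over divisors of the leading coefficient, x = −8/7 is a root, so (7x + 8) divides it; the quotient is 4x² − 43x − 117.
The remaining quadratic factors as (x − 13)(4x + 9).

(4x + 9)(7x + 8)(x − 13)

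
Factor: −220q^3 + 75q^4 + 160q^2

5q^2(3q − 4)(5q − 8)

Pull out the common factor 5q^2, then factor the remaining trinomial.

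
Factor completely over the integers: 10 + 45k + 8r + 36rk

(4r + 5)(9k + 2)

Group as (36rk + 8r) + (45k + 10) = 4r(9k + 2) + 5(9k + 2).
Both groups share the factor (9k + 2).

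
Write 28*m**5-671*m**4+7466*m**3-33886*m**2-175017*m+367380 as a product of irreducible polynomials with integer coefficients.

(4*m+15)*(7*m-12)*(m-13)*(m**2-13*m+157)

Trying the rational-root candidates, m = -15/4 is a root, so (4*m+15) is a factor; dividing leaves 7*m**4-194*m**3+2594*m**2-18199*m+24492.
Continuing, m = 13 is a root, giving the factor (m-13) and quotient 7*m**3-103*m**2+1255*m-1884.
Continuing, m = 12/7 is a root, so (7*m-12) divides it; the quotient is m**2-13*m+157.
The quadratic m**2-13*m+157 has discriminant -459 < 0 and is irreducible over ℤ.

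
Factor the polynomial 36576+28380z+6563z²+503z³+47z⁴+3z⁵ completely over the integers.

Testing divisors of the constant over divisors of the leading coefficient, z = −3 is a root, giving the factor (z+3) and quotient 3z⁴+38z³+389z²+5396z+12192.
Next, z = −12 is a root, giving the factor (z+12) and quotient 3z³+2z²+365z+1016.
Continuing, z = −8/3 is a root, so (3z+8) is a factor; dividing leaves z²−2z+127.
The quadratic z²−2z+127 has discriminant −504 < 0 and is irreducible over ℤ.

(3z+8)(z+12)(z+3)(z²−2z+127)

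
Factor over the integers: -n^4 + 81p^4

Write as (9p^2)² − (n^2)², then factor 9p^2 - n^2 once more.

(3p - n)(3p + n)(9p^2 + n^2)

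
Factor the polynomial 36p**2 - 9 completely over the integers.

9(2p + 1)(2p - 1)

Pull out the common factor 9; 4p**2 - 1 is a difference of squares.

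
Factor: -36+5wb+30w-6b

Group as (5wb+30w) + (-6b-36) = 5w(b+6) - 6(b+6).
Both groups share the factor (b+6).

(5w-6)(b+6)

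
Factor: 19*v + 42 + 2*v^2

Need a pair with product 2·42 = 84 and sum 19: that's 7 and 12.
Split the middle term: 2*v^2 + 7*v + 12*v + 42 = v*(2*v + 7) + 6*(2*v + 7).

(2*v + 7)*(v + 6)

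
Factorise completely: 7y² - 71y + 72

(7y - 8)(y - 9)

Need a pair with product 7·72 = 504 and sum -71: that's -63 and -8.
Split the middle term: 7y² - 63y - 8y + 72 = 7y(y - 9) - 8(y - 9).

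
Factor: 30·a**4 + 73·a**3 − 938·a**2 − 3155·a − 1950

(5·a + 13)·(6·a + 5)·(a + 5)·(a − 6)

Testing divisors of the constant over divisors of the leading coefficient, a = −5/6 is a root, giving the factor (6·a + 5) and quotient 5·a**3 + 8·a**2 − 163·a − 390.
Then a = 6 is a root, giving the factor (a − 6) and quotient 5·a**2 + 38·a + 65.
The remaining quadratic factors as (a + 5)(5·a + 13).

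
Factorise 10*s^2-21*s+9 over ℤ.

Need a pair with product 10·9 = 90 and sum -21: that's -15 and -6.
Split the middle term: 10*s^2-15*s - 6*s+9 = 5*s*(2*s-3) - 3*(2*s-3).

(2*s-3)*(5*s-3)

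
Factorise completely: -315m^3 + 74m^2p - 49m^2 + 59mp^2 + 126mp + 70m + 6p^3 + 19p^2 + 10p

Group: 5m(-63m^2 - 23mp - 35m - 2p^2 - 5p) + (-3p - 2)(-63m^2 - 23mp - 35m - 2p^2 - 5p); both groups contain (-63m^2 - 23mp - 35m - 2p^2 - 5p), so (5m - 3p - 2) is a factor with cofactor -63m^2 - 23mp - 35m - 2p^2 - 5p.
The cofactor groups again: -63m^2 - 23mp - 35m - 2p^2 - 5p = -7m(9m + 2p + 5) - p(9m + 2p + 5); both groups contain (9m + 2p + 5), giving -(7m + p)(9m + 2p + 5).

-(5m - 3p - 2)(7m + p)(9m + 2p + 5)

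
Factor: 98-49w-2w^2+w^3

(w+7)(w-2)(w-7)

Trying the rational-root candidates, w = 2 is a root, so (w-2) divides it; the quotient is w^2-49.
The remaining quadratic factors as (w-7)(w+7).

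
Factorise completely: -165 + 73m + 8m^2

Need a pair with product 8·(-165) = -1320 and sum 73: that's 88 and -15.
Split the middle term: 8m^2 + 88m - 15m - 165 = 8m(m + 11) - 15(m + 11).

(8m - 15)(m + 11)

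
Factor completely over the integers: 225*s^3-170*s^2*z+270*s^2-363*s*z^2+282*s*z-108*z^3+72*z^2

Group: 9*s*(25*s^2-30*s*z+30*s-27*z^2+18*z) + 4*z*(25*s^2-30*s*z+30*s-27*z^2+18*z); both groups contain (25*s^2-30*s*z+30*s-27*z^2+18*z), so (9*s+4*z) is a factor with cofactor 25*s^2-30*s*z+30*s-27*z^2+18*z.
The cofactor groups again: 25*s^2-30*s*z+30*s-27*z^2+18*z = 5*s*(5*s-9*z+6) + 3*z*(5*s-9*z+6); both groups contain (5*s-9*z+6), giving (5*s+3*z)*(5*s-9*z+6).

(5*s+3*z)*(5*s-9*z+6)*(9*s+4*z)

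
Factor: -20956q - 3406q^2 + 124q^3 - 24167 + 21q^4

(3q + 13)(7q + 11)(q + 13)(q - 13)

Among the possible rational roots, q = -13 is a root, so (q + 13) is a factor; dividing leaves 21q^3 - 149q^2 - 1469q - 1859.
Next, q = 13 is a root, so (q - 13) is a factor; dividing leaves 21q^2 + 124q + 143.
The remaining quadratic factors as (3q + 13)(7q + 11).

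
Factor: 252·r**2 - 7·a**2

7·(6·r - a)·(6·r + a)

Every term has a factor of 7. Then 36·r**2 - a**2 = (6·r)² − (a)².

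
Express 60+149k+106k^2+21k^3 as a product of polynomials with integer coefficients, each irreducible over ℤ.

Among the possible rational roots, k = -3 is a root, so (k+3) divides it; the quotient is 21k^2+43k+20.
The remaining quadratic factors as (3k+4)(7k+5).

(3k+4)(7k+5)(k+3)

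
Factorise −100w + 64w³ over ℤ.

Factor out 4w, leaving 16w² − 25, which is a difference of two squares.

4w(4w + 5)(4w − 5)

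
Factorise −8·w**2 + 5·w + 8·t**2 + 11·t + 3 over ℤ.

−(w − t − 1)·(8·w + 8·t + 3)

Group: −8·w·(w − t − 1) + (−8·t − 3)·(w − t − 1); both groups contain (w − t − 1).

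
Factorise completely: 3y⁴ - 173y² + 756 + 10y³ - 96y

By the rational root theorem, y = 2 is a root, so (y - 2) divides it; the quotient is 3y³ + 16y² - 141y - 378.
Continuing, y = -9 is a root, so (y + 9) is a factor; dividing leaves 3y² - 11y - 42.
The remaining quadratic factors as (3y + 7)(y - 6).

(3y + 7)(y + 9)(y - 2)(y - 6)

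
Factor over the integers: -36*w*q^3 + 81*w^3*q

Pull out the common factor 9*w*q; 9*w^2 - 4*q^2 is a difference of squares.

9*q*w*(3*w - 2*q)*(3*w + 2*q)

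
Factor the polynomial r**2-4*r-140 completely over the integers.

(r+10)*(r-14)

Two integers with product -140 and sum -4 are 10 and -14.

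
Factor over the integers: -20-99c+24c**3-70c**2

Trying the rational-root candidates, c = 4 is a root, so (c-4) is a factor; dividing leaves 24c**2+26c+5.
The remaining quadratic factors as (6c+5)(4c+1).

(4c+1)(6c+5)(c-4)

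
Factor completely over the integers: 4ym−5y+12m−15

(4m−5)(y+3)

Group as (4ym−5y) + (12m−15) = y(4m−5) + 3(4m−5).
Both groups share the factor (4m−5).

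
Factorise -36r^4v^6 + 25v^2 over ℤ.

-v^2(6r^2v^2 + 5)(6r^2v^2 - 5)

Every term has a factor of v^2; factoring it out leaves -36r^4v^4 + 25.
Recognize a difference of squares with the parts 5 and 6r^2v^2.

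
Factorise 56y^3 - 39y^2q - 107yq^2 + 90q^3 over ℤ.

Group: 7y(8y^2 - 17yq + 9q^2) + 10q(8y^2 - 17yq + 9q^2); both groups contain (8y^2 - 17yq + 9q^2), so (7y + 10q) is a factor with cofactor 8y^2 - 17yq + 9q^2.
The cofactor groups again: 8y^2 - 17yq + 9q^2 = 8y(y - q) - 9q(y - q); both groups contain (y - q), giving (8y - 9q)(y - q).

(8y - 9q)(y - q)(7y + 10q)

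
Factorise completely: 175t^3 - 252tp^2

Every term has a factor of 7t. Then 25t^2 - 36p^2 = (5t)² − (6p)².

7t(5t - 6p)(5t + 6p)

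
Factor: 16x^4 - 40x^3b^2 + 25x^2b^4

x^2(4x - 5b^2)^2

Factor out x^2 first: what remains is 16x^2 - 40xb^2 + 25b^4.
Recognize a perfect-square trinomial with the parts 5b^2 and 4x.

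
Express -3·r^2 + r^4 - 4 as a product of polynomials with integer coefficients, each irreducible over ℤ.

Substitute u = r^2 to get a quadratic in u, then factor.
r^2 + 1 is irreducible over ℤ (sum of squares).
r^2 - 4 is a difference of squares.

(r + 2)·(r - 2)·(r^2 + 1)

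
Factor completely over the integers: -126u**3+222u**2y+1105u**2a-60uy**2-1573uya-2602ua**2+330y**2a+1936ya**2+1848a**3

-(2u-11a)(7u-10y-12a)(9u-3y-14a)

Group: 2u(-63u**2+111uy+206ua-30y**2-176ya-168a**2) - 11a(-63u**2+111uy+206ua-30y**2-176ya-168a**2); both groups contain (-63u**2+111uy+206ua-30y**2-176ya-168a**2), so (2u-11a) is a factor with cofactor -63u**2+111uy+206ua-30y**2-176ya-168a**2.
The cofactor groups again: -63u**2+111uy+206ua-30y**2-176ya-168a**2 = -9u(7u-10y-12a) + (3y+14a)(7u-10y-12a); both groups contain (7u-10y-12a), giving -(9u-3y-14a)(7u-10y-12a).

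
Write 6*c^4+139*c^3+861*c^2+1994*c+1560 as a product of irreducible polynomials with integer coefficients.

(6*c+13)*(c+15)*(c+2)*(c+4)

By the rational root theorem, c = -13/6 is a root, so (6*c+13) divides it; the quotient is c^3+21*c^2+98*c+120.
Next, c = -2 is a root, giving the factor (c+2) and quotient c^2+19*c+60.
The remaining quadratic factors as (c+4)(c+15).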